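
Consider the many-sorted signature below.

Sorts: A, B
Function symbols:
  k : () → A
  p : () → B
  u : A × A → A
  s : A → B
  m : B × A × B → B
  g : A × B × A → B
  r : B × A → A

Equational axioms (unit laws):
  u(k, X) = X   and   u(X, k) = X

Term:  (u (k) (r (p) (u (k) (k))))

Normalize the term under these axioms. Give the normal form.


1. (u (k) (r (p) (u (k) (k))))  →  (r (p) (u (k) (k)))
2. (r (p) (u (k) (k)))  →  (r (p) (k))

normal form = (r (p) (k))


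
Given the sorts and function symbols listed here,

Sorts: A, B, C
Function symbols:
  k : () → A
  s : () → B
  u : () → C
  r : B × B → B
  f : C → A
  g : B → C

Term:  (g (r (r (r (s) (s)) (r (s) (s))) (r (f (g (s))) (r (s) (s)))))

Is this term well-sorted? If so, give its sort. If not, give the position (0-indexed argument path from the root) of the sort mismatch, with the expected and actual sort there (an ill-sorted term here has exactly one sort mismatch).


ill-sorted at position [0, 1, 0]: expected B, got A

        (s) : B
        (s) : B
      (r (s) (s)) : B
        (s) : B
        (s) : B
      (r (s) (s)) : B
    (r (r (s) (s)) (r (s) (s))) : B
          (s) : B
        (g (s)) : C
      (f (g (s))) : A
        (s) : B
        (s) : B
      (r (s) (s)) : B
    (r (f (g (s))) (r (s) (s))) : ✗ arg 0 at [0, 1, 0] has sort A, expected B


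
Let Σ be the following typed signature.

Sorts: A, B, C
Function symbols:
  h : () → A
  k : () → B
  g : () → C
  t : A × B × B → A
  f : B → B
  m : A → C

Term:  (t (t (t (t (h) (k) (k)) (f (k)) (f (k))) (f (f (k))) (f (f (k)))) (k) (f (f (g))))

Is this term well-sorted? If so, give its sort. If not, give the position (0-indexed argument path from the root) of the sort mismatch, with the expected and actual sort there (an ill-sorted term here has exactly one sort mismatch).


        (h) : A
        (k) : B
        (k) : B
      (t (h) (k) (k)) : A
        (k) : B
      (f (k)) : B
        (k) : B
      (f (k)) : B
    (t (t (h) (k) (k)) (f (k)) (f (k))) : A
        (k) : B
      (f (k)) : B
    (f (f (k))) : B
        (k) : B
      (f (k)) : B
    (f (f (k))) : B
  (t (t (t (h) (k) (k)) (f (k)) (f (k))) (f (f (k))) (f (f (k)))) : A
  (k) : B
      (g) : C
    (f (g)) : ✗ arg 0 at [2, 0, 0] has sort C, expected B

ill-sorted at position [2, 0, 0]: expected B, got C


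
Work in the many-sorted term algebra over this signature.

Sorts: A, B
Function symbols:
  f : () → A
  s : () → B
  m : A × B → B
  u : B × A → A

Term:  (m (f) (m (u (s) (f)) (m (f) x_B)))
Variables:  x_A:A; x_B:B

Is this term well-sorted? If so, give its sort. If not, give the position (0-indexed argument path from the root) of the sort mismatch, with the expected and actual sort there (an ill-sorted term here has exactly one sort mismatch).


well-sorted; sort = B

  (f) : A
      (s) : B
      (f) : A
    (u (s) (f)) : A
      (f) : A
      x_B : B
    (m (f) x_B) : B
  (m (u (s) (f)) (m (f) x_B)) : B
(m (f) (m (u (s) (f)) (m (f) x_B))) : B


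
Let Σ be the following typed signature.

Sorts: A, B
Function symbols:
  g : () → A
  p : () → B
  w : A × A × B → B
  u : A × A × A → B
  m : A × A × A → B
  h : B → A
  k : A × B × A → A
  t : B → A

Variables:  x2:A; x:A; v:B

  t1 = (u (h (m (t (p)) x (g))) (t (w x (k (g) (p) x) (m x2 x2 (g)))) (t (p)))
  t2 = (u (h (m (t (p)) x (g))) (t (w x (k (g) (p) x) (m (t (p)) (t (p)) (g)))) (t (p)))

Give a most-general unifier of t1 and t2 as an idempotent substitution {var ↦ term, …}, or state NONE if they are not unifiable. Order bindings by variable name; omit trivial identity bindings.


{x2 ↦ (t (p))}


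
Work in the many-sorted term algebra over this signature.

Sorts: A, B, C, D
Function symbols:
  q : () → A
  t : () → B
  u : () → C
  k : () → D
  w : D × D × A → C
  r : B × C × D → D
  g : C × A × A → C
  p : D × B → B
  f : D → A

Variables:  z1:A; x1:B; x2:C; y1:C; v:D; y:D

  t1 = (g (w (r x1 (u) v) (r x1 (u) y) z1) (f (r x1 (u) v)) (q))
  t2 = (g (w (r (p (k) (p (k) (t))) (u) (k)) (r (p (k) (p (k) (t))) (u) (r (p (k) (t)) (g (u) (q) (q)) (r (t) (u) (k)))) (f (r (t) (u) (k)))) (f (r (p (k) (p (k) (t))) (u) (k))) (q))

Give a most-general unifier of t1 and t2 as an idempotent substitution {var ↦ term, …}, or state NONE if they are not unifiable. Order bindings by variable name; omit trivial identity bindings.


{v ↦ (k), x1 ↦ (p (k) (p (k) (t))), y ↦ (r (p (k) (t)) (g (u) (q) (q)) (r (t) (u) (k))), z1 ↦ (f (r (t) (u) (k)))}


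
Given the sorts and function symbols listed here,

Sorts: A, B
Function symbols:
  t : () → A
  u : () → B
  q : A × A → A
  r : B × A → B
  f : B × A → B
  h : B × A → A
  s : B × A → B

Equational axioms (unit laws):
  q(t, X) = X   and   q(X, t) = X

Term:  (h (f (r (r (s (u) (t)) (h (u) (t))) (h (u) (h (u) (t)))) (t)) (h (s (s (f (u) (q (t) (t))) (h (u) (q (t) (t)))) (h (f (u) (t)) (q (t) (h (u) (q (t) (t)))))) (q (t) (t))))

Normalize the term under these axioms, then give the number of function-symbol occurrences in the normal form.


size = 33

1. (h (f (r (r (s (u) (t)) (h (u) (t))) (h (u) (h (u) (t)))) (t)) (h (s (s (f (u) (q (t) (t))) (h (u) (q (t) (t)))) (h (f (u) (t)) (q (t) (h (u) (q (t) (t)))))) (q (t) (t))))  →  (h (f (r (r (s (u) (t)) (h (u) (t))) (h (u) (h (u) (t)))) (t)) (h (s (s (f (u) (t)) (h (u) (q (t) (t)))) (h (f (u) (t)) (q (t) (h (u) (q (t) (t)))))) (q (t) (t))))
2. (h (f (r (r (s (u) (t)) (h (u) (t))) (h (u) (h (u) (t)))) (t)) (h (s (s (f (u) (t)) (h (u) (q (t) (t)))) (h (f (u) (t)) (q (t) (h (u) (q (t) (t)))))) (q (t) (t))))  →  (h (f (r (r (s (u) (t)) (h (u) (t))) (h (u) (h (u) (t)))) (t)) (h (s (s (f (u) (t)) (h (u) (t))) (h (f (u) (t)) (q (t) (h (u) (q (t) (t)))))) (q (t) (t))))
3. (h (f (r (r (s (u) (t)) (h (u) (t))) (h (u) (h (u) (t)))) (t)) (h (s (s (f (u) (t)) (h (u) (t))) (h (f (u) (t)) (q (t) (h (u) (q (t) (t)))))) (q (t) (t))))  →  (h (f (r (r (s (u) (t)) (h (u) (t))) (h (u) (h (u) (t)))) (t)) (h (s (s (f (u) (t)) (h (u) (t))) (h (f (u) (t)) (h (u) (q (t) (t))))) (q (t) (t))))
4. (h (f (r (r (s (u) (t)) (h (u) (t))) (h (u) (h (u) (t)))) (t)) (h (s (s (f (u) (t)) (h (u) (t))) (h (f (u) (t)) (h (u) (q (t) (t))))) (q (t) (t))))  →  (h (f (r (r (s (u) (t)) (h (u) (t))) (h (u) (h (u) (t)))) (t)) (h (s (s (f (u) (t)) (h (u) (t))) (h (f (u) (t)) (h (u) (t)))) (q (t) (t))))
5. (h (f (r (r (s (u) (t)) (h (u) (t))) (h (u) (h (u) (t)))) (t)) (h (s (s (f (u) (t)) (h (u) (t))) (h (f (u) (t)) (h (u) (t)))) (q (t) (t))))  →  (h (f (r (r (s (u) (t)) (h (u) (t))) (h (u) (h (u) (t)))) (t)) (h (s (s (f (u) (t)) (h (u) (t))) (h (f (u) (t)) (h (u) (t)))) (t)))
normal form: (h (f (r (r (s (u) (t)) (h (u) (t))) (h (u) (h (u) (t)))) (t)) (h (s (s (f (u) (t)) (h (u) (t))) (h (f (u) (t)) (h (u) (t)))) (t)))


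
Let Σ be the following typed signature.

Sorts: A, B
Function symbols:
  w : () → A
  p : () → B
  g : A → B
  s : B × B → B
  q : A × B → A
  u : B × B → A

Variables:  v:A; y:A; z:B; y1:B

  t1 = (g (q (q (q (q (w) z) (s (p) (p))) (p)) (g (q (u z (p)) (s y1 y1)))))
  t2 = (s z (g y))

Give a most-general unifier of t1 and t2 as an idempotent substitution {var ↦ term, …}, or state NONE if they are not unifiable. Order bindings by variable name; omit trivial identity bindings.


NONE (not unifiable)

head clash or occurs-check failure — not unifiable


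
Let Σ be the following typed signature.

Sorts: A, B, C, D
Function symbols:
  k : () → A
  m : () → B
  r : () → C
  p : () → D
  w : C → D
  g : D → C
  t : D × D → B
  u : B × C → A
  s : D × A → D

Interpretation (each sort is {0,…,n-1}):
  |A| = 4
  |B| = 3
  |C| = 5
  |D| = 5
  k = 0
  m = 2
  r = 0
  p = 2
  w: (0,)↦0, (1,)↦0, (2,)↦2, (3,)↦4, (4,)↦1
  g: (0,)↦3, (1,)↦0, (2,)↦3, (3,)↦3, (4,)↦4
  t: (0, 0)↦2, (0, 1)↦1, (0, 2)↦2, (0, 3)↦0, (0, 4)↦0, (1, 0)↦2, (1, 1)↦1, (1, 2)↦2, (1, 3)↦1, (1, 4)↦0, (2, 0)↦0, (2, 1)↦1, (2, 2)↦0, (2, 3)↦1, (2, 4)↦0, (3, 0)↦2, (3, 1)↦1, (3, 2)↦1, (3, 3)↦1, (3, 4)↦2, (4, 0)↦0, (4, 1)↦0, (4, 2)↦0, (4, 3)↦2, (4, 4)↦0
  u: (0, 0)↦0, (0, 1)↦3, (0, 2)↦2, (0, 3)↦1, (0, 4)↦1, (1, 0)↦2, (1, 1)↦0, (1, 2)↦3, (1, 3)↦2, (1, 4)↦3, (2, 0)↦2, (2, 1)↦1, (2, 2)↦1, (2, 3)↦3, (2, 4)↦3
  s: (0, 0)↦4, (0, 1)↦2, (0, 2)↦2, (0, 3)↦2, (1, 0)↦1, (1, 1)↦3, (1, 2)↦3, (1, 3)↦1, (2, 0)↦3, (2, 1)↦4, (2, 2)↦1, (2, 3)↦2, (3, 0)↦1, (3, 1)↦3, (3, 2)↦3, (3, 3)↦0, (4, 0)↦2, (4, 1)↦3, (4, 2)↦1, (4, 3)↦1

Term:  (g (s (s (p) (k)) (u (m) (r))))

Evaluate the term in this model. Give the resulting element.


value = 3

  p = 2
  k = 0
  (s (p) (k)) = s(2, 0) = 3
  m = 2
  r = 0
  (u (m) (r)) = u(2, 0) = 2
  (s (s (p) (k)) (u (m) (r))) = s(3, 2) = 3
  (g (s (s (p) (k)) (u (m) (r)))) = g(3,) = 3


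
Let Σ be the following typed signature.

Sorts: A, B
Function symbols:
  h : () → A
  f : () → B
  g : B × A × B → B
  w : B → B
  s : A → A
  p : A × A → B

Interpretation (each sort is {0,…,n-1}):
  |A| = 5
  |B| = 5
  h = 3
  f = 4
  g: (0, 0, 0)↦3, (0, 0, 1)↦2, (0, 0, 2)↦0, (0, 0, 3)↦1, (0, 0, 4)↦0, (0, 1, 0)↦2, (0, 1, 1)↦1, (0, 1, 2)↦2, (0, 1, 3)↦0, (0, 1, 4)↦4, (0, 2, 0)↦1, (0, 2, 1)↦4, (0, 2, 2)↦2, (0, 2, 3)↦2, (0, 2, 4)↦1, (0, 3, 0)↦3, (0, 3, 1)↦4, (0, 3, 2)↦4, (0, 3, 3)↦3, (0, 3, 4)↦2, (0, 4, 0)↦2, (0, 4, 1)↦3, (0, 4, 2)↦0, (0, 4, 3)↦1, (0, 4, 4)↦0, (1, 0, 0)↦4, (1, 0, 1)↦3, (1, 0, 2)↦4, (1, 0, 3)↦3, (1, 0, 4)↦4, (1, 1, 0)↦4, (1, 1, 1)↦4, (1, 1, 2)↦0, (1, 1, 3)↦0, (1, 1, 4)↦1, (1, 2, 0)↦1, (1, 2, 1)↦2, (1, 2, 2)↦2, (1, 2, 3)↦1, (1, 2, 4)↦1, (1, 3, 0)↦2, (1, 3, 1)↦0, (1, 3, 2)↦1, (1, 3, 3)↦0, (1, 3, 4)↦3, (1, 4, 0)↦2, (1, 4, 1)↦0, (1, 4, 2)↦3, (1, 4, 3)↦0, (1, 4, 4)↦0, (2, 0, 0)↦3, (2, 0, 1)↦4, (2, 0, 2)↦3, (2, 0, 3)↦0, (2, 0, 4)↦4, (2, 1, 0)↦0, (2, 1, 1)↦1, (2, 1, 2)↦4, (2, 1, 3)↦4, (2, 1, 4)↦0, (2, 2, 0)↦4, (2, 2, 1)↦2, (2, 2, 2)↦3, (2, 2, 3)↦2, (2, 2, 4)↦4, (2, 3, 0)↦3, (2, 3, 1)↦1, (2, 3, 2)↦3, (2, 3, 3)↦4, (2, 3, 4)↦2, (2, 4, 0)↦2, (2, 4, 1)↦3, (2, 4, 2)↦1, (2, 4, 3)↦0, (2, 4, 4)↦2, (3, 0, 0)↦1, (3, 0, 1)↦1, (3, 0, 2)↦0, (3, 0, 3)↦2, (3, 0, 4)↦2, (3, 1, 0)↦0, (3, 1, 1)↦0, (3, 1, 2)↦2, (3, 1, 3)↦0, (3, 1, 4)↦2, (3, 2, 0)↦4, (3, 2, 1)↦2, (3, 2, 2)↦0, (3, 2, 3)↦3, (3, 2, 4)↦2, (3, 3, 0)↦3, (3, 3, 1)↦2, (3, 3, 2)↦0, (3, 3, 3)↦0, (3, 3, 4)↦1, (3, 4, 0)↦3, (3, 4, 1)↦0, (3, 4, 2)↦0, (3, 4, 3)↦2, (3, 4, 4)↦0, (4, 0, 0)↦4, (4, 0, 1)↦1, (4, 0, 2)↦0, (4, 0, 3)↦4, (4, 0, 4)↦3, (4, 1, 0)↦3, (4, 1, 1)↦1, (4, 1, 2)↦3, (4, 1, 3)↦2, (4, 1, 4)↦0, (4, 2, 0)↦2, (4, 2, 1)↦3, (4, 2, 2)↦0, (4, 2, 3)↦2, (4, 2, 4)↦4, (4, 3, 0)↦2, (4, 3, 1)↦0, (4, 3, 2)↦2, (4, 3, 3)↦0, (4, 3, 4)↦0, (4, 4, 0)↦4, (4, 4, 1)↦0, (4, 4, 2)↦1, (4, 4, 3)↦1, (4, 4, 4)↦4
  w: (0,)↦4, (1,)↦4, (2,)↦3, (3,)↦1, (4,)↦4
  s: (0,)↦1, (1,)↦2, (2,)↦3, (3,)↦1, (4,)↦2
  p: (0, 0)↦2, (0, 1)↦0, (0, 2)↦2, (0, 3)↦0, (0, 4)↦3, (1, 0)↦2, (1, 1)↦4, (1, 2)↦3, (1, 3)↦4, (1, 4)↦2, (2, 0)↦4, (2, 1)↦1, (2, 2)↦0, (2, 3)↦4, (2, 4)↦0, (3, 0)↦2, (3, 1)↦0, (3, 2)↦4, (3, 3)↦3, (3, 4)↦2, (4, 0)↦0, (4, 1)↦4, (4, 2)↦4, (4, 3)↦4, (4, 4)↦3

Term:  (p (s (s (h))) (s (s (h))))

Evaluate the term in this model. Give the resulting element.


  h = 3
  (s (h)) = s(3,) = 1
  (s (s (h))) = s(1,) = 2
  h = 3
  (s (h)) = s(3,) = 1
  (s (s (h))) = s(1,) = 2
  (p (s (s (h))) (s (s (h)))) = p(2, 2) = 0

value = 0


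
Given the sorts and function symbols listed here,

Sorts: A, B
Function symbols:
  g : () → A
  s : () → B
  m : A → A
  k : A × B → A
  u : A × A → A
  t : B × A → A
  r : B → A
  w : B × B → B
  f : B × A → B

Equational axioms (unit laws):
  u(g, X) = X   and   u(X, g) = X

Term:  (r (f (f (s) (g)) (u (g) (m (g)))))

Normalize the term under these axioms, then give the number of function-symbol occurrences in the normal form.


size = 7

1. (r (f (f (s) (g)) (u (g) (m (g)))))  →  (r (f (f (s) (g)) (m (g))))
normal form: (r (f (f (s) (g)) (m (g))))


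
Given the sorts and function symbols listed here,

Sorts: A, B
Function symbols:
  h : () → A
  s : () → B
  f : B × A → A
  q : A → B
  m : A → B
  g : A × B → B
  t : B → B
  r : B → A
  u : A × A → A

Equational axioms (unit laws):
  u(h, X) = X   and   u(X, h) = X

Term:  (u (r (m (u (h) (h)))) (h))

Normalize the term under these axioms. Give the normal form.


1. (u (r (m (u (h) (h)))) (h))  →  (r (m (u (h) (h))))
2. (r (m (u (h) (h))))  →  (r (m (h)))

normal form = (r (m (h)))


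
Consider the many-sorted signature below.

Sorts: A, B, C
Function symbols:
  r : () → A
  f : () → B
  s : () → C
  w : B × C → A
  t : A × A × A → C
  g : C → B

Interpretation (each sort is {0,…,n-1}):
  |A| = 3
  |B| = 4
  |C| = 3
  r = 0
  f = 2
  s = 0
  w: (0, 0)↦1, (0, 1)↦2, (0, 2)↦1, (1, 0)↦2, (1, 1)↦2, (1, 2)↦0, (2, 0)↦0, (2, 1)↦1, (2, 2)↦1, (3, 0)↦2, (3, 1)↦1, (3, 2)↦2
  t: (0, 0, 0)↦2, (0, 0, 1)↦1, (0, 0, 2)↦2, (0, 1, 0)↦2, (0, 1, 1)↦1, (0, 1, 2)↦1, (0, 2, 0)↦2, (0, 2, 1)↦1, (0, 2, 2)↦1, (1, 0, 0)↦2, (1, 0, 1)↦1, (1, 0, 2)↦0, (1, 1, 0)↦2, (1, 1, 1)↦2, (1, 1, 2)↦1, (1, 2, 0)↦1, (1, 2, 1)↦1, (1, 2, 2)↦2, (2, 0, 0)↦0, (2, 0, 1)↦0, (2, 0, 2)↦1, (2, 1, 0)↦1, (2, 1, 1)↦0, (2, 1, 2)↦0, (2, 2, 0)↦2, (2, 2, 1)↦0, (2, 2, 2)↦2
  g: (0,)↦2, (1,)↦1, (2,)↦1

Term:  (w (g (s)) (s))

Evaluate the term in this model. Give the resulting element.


  s = 0
  (g (s)) = g(0,) = 2
  s = 0
  (w (g (s)) (s)) = w(2, 0) = 0

value = 0


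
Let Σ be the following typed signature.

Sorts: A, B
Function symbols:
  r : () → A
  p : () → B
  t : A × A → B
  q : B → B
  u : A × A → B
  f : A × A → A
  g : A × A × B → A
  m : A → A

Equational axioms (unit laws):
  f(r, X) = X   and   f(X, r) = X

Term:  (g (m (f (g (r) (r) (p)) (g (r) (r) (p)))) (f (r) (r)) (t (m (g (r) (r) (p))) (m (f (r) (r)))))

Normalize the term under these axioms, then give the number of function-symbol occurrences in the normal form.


1. (g (m (f (g (r) (r) (p)) (g (r) (r) (p)))) (f (r) (r)) (t (m (g (r) (r) (p))) (m (f (r) (r)))))  →  (g (m (f (g (r) (r) (p)) (g (r) (r) (p)))) (r) (t (m (g (r) (r) (p))) (m (f (r) (r)))))
2. (g (m (f (g (r) (r) (p)) (g (r) (r) (p)))) (r) (t (m (g (r) (r) (p))) (m (f (r) (r)))))  →  (g (m (f (g (r) (r) (p)) (g (r) (r) (p)))) (r) (t (m (g (r) (r) (p))) (m (r))))
normal form: (g (m (f (g (r) (r) (p)) (g (r) (r) (p)))) (r) (t (m (g (r) (r) (p))) (m (r))))

size = 20


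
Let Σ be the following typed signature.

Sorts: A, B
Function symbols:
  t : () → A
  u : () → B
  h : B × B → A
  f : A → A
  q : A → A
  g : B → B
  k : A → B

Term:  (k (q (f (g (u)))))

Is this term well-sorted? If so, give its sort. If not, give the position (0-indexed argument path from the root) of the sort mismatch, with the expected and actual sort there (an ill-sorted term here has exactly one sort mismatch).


ill-sorted at position [0, 0, 0]: expected A, got B

        (u) : B
      (g (u)) : B
    (f (g (u))) : ✗ arg 0 at [0, 0, 0] has sort B, expected A


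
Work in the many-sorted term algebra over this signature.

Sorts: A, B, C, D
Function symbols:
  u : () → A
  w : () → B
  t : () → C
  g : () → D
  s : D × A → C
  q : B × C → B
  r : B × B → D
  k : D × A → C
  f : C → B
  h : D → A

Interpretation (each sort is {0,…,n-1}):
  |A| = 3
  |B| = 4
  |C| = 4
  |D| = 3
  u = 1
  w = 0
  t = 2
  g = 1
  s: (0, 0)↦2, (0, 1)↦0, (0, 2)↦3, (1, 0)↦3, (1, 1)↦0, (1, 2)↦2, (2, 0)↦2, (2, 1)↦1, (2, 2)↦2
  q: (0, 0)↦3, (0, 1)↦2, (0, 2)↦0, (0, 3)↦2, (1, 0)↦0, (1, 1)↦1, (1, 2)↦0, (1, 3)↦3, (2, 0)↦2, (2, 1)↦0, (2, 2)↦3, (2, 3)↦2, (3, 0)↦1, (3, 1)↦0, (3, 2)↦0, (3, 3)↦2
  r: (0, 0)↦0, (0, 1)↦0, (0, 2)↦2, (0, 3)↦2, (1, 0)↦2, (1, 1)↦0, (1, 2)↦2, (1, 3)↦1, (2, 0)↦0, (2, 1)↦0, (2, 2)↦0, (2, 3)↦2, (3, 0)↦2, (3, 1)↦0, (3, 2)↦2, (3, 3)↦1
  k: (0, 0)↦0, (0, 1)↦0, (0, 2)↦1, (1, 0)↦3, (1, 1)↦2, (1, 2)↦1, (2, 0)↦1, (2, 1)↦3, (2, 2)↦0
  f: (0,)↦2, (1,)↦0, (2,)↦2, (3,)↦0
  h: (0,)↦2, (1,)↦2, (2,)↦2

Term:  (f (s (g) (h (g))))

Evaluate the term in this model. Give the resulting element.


value = 2

  g = 1
  g = 1
  (h (g)) = h(1,) = 2
  (s (g) (h (g))) = s(1, 2) = 2
  (f (s (g) (h (g)))) = f(2,) = 2


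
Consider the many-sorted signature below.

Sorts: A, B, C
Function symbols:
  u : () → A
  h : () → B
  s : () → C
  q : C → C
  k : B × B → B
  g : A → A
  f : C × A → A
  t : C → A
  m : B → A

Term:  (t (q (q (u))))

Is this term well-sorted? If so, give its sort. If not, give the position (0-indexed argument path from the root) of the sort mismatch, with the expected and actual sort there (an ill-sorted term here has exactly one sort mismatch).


      (u) : A
    (q (u)) : ✗ arg 0 at [0, 0, 0] has sort A, expected C

ill-sorted at position [0, 0, 0]: expected C, got A


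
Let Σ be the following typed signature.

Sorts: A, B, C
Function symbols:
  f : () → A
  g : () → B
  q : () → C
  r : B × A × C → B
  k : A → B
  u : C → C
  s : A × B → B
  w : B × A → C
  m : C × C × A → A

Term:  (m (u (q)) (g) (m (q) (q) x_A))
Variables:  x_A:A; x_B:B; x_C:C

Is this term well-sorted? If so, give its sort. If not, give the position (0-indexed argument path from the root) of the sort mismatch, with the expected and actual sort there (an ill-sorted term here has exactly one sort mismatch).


ill-sorted at position [1]: expected C, got B

    (q) : C
  (u (q)) : C
  (g) : B
    (q) : C
    (q) : C
    x_A : A
  (m (q) (q) x_A) : A
(m (u (q)) (g) (m (q) (q) x_A)) : ✗ arg 1 at [1] has sort B, expected C


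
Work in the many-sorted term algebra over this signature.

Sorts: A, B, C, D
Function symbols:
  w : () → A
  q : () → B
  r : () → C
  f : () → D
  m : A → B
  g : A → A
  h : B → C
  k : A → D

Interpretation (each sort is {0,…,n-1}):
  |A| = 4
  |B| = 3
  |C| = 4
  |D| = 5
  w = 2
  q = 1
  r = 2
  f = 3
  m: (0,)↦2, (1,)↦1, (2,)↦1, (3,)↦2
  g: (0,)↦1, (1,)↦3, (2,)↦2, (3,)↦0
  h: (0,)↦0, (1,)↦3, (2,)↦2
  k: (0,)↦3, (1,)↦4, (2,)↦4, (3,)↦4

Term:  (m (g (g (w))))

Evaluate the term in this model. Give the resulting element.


value = 1

  w = 2
  (g (w)) = g(2,) = 2
  (g (g (w))) = g(2,) = 2
  (m (g (g (w)))) = m(2,) = 1


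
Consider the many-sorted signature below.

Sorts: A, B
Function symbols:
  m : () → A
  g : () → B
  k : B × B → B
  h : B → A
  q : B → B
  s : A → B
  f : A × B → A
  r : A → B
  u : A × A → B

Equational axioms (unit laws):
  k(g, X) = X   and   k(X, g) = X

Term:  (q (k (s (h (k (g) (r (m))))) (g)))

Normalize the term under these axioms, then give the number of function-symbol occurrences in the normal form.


1. (q (k (s (h (k (g) (r (m))))) (g)))  →  (q (s (h (k (g) (r (m))))))
2. (q (s (h (k (g) (r (m))))))  →  (q (s (h (r (m)))))
normal form: (q (s (h (r (m)))))

size = 5


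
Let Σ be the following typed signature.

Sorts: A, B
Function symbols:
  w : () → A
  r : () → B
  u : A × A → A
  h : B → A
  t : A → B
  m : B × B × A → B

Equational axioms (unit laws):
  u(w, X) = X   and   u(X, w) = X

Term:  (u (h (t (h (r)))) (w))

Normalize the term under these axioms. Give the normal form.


1. (u (h (t (h (r)))) (w))  →  (h (t (h (r))))

normal form = (h (t (h (r))))


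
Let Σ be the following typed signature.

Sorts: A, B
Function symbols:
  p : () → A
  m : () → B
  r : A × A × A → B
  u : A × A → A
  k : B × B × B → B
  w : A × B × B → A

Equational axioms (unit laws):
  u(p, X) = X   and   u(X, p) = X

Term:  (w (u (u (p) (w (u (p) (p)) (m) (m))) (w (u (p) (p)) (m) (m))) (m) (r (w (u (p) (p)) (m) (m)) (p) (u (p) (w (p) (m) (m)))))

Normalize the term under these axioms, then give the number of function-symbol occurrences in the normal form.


1. (w (u (u (p) (w (u (p) (p)) (m) (m))) (w (u (p) (p)) (m) (m))) (m) (r (w (u (p) (p)) (m) (m)) (p) (u (p) (w (p) (m) (m)))))  →  (w (u (w (u (p) (p)) (m) (m)) (w (u (p) (p)) (m) (m))) (m) (r (w (u (p) (p)) (m) (m)) (p) (u (p) (w (p) (m) (m)))))
2. (w (u (w (u (p) (p)) (m) (m)) (w (u (p) (p)) (m) (m))) (m) (r (w (u (p) (p)) (m) (m)) (p) (u (p) (w (p) (m) (m)))))  →  (w (u (w (p) (m) (m)) (w (u (p) (p)) (m) (m))) (m) (r (w (u (p) (p)) (m) (m)) (p) (u (p) (w (p) (m) (m)))))
3. (w (u (w (p) (m) (m)) (w (u (p) (p)) (m) (m))) (m) (r (w (u (p) (p)) (m) (m)) (p) (u (p) (w (p) (m) (m)))))  →  (w (u (w (p) (m) (m)) (w (p) (m) (m))) (m) (r (w (u (p) (p)) (m) (m)) (p) (u (p) (w (p) (m) (m)))))
4. (w (u (w (p) (m) (m)) (w (p) (m) (m))) (m) (r (w (u (p) (p)) (m) (m)) (p) (u (p) (w (p) (m) (m)))))  →  (w (u (w (p) (m) (m)) (w (p) (m) (m))) (m) (r (w (p) (m) (m)) (p) (u (p) (w (p) (m) (m)))))
5. (w (u (w (p) (m) (m)) (w (p) (m) (m))) (m) (r (w (p) (m) (m)) (p) (u (p) (w (p) (m) (m)))))  →  (w (u (w (p) (m) (m)) (w (p) (m) (m))) (m) (r (w (p) (m) (m)) (p) (w (p) (m) (m))))
normal form: (w (u (w (p) (m) (m)) (w (p) (m) (m))) (m) (r (w (p) (m) (m)) (p) (w (p) (m) (m))))

size = 21


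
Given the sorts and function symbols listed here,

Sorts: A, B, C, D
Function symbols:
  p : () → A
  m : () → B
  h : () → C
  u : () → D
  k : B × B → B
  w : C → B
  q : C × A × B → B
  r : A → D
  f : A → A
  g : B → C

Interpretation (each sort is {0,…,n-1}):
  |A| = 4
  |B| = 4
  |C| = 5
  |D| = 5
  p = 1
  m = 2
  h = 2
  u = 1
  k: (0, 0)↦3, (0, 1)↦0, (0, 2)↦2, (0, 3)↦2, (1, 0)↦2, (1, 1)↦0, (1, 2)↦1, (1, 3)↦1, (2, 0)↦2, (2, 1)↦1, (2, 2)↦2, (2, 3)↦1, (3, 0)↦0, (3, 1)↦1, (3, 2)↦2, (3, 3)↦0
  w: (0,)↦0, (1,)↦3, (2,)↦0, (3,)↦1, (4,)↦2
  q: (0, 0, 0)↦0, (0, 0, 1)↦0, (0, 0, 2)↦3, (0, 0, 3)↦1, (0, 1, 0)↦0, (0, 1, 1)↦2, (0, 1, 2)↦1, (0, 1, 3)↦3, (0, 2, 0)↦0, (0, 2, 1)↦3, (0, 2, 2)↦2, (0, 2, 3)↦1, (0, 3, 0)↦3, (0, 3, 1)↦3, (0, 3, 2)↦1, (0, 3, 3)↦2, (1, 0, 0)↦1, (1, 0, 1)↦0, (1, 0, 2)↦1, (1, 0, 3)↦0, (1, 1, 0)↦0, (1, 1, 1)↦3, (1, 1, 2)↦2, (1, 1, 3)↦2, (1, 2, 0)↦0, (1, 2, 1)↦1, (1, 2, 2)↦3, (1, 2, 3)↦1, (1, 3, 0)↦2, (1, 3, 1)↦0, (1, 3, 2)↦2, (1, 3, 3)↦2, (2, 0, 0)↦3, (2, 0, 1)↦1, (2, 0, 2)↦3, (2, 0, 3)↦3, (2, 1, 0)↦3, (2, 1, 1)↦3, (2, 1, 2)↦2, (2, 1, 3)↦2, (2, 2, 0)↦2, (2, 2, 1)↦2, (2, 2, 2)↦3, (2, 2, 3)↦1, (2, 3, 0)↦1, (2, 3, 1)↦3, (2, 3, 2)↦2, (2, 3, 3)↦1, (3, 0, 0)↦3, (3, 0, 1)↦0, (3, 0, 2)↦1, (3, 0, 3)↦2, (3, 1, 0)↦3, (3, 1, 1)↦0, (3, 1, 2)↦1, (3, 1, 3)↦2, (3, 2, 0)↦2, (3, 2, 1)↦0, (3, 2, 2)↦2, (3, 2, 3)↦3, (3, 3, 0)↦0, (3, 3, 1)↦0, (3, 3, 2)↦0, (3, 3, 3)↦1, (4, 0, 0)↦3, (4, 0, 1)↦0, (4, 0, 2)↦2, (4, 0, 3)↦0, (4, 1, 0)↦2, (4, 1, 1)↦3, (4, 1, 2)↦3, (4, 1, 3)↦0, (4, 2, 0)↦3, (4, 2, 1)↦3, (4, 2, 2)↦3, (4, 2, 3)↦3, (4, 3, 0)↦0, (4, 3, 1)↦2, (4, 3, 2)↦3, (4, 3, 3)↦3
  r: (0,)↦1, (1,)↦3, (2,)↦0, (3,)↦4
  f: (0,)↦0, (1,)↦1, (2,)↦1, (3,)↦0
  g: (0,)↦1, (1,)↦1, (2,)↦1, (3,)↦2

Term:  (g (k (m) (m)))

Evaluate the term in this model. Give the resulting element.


value = 1

  m = 2
  m = 2
  (k (m) (m)) = k(2, 2) = 2
  (g (k (m) (m))) = g(2,) = 1


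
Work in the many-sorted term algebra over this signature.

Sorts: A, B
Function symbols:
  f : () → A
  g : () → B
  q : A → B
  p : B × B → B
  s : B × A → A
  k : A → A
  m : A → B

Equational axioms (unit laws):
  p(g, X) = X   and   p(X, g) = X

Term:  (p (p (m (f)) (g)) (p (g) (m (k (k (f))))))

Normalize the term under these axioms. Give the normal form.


normal form = (p (m (f)) (m (k (k (f)))))

1. (p (p (m (f)) (g)) (p (g) (m (k (k (f))))))  →  (p (m (f)) (p (g) (m (k (k (f))))))
2. (p (m (f)) (p (g) (m (k (k (f))))))  →  (p (m (f)) (m (k (k (f)))))


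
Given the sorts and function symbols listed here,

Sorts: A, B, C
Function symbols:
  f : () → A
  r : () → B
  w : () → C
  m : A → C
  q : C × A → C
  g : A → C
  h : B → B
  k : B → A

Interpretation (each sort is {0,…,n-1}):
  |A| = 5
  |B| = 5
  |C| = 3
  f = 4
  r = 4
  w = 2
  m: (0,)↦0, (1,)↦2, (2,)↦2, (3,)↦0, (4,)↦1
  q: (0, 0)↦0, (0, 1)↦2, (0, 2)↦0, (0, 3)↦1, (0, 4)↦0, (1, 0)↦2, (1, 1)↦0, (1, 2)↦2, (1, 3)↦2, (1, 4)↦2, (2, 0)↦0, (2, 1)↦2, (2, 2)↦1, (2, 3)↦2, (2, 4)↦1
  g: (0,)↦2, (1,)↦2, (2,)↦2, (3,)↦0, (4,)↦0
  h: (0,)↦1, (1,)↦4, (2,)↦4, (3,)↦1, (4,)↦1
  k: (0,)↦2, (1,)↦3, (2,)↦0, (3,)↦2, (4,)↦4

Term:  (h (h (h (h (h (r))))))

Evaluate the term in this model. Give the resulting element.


value = 1

  r = 4
  (h (r)) = h(4,) = 1
  (h (h (r))) = h(1,) = 4
  (h (h (h (r)))) = h(4,) = 1
  (h (h (h (h (r))))) = h(1,) = 4
  (h (h (h (h (h (r)))))) = h(4,) = 1


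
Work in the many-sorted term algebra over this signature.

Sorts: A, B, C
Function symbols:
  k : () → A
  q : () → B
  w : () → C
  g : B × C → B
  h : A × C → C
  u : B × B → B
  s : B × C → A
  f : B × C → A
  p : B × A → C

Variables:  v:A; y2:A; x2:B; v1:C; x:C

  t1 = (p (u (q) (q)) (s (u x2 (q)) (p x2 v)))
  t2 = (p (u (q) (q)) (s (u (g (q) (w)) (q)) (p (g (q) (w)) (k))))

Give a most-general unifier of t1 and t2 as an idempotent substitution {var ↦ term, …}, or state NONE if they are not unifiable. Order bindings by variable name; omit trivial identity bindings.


{v ↦ (k), x2 ↦ (g (q) (w))}


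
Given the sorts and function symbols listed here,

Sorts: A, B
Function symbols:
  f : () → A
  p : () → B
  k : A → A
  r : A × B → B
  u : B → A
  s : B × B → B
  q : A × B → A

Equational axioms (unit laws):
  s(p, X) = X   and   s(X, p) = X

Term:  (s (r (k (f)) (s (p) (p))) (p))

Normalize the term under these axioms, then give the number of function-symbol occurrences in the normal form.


1. (s (r (k (f)) (s (p) (p))) (p))  →  (r (k (f)) (s (p) (p)))
2. (r (k (f)) (s (p) (p)))  →  (r (k (f)) (p))
normal form: (r (k (f)) (p))

size = 4


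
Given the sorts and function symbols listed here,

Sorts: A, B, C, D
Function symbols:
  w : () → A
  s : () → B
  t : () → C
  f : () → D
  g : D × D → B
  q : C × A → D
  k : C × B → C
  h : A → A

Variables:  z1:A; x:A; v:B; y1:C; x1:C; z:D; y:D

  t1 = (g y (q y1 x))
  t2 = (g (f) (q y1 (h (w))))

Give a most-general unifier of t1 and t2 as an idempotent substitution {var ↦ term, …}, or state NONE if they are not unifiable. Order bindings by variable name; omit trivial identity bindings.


{x ↦ (h (w)), y ↦ (f)}


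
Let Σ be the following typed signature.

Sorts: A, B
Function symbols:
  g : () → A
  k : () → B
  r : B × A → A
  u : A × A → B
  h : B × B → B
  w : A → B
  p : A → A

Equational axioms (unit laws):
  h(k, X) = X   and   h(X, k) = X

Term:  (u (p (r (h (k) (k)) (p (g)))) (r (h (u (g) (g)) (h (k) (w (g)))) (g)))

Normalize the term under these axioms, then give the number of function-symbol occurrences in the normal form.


size = 14

1. (u (p (r (h (k) (k)) (p (g)))) (r (h (u (g) (g)) (h (k) (w (g)))) (g)))  →  (u (p (r (k) (p (g)))) (r (h (u (g) (g)) (h (k) (w (g)))) (g)))
2. (u (p (r (k) (p (g)))) (r (h (u (g) (g)) (h (k) (w (g)))) (g)))  →  (u (p (r (k) (p (g)))) (r (h (u (g) (g)) (w (g))) (g)))
normal form: (u (p (r (k) (p (g)))) (r (h (u (g) (g)) (w (g))) (g)))


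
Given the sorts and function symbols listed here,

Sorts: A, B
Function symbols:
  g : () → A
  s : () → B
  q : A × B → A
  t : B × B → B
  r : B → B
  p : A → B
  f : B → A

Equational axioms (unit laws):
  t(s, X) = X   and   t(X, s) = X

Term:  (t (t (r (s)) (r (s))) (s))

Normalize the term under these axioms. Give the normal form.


normal form = (t (r (s)) (r (s)))

1. (t (t (r (s)) (r (s))) (s))  →  (t (r (s)) (r (s)))


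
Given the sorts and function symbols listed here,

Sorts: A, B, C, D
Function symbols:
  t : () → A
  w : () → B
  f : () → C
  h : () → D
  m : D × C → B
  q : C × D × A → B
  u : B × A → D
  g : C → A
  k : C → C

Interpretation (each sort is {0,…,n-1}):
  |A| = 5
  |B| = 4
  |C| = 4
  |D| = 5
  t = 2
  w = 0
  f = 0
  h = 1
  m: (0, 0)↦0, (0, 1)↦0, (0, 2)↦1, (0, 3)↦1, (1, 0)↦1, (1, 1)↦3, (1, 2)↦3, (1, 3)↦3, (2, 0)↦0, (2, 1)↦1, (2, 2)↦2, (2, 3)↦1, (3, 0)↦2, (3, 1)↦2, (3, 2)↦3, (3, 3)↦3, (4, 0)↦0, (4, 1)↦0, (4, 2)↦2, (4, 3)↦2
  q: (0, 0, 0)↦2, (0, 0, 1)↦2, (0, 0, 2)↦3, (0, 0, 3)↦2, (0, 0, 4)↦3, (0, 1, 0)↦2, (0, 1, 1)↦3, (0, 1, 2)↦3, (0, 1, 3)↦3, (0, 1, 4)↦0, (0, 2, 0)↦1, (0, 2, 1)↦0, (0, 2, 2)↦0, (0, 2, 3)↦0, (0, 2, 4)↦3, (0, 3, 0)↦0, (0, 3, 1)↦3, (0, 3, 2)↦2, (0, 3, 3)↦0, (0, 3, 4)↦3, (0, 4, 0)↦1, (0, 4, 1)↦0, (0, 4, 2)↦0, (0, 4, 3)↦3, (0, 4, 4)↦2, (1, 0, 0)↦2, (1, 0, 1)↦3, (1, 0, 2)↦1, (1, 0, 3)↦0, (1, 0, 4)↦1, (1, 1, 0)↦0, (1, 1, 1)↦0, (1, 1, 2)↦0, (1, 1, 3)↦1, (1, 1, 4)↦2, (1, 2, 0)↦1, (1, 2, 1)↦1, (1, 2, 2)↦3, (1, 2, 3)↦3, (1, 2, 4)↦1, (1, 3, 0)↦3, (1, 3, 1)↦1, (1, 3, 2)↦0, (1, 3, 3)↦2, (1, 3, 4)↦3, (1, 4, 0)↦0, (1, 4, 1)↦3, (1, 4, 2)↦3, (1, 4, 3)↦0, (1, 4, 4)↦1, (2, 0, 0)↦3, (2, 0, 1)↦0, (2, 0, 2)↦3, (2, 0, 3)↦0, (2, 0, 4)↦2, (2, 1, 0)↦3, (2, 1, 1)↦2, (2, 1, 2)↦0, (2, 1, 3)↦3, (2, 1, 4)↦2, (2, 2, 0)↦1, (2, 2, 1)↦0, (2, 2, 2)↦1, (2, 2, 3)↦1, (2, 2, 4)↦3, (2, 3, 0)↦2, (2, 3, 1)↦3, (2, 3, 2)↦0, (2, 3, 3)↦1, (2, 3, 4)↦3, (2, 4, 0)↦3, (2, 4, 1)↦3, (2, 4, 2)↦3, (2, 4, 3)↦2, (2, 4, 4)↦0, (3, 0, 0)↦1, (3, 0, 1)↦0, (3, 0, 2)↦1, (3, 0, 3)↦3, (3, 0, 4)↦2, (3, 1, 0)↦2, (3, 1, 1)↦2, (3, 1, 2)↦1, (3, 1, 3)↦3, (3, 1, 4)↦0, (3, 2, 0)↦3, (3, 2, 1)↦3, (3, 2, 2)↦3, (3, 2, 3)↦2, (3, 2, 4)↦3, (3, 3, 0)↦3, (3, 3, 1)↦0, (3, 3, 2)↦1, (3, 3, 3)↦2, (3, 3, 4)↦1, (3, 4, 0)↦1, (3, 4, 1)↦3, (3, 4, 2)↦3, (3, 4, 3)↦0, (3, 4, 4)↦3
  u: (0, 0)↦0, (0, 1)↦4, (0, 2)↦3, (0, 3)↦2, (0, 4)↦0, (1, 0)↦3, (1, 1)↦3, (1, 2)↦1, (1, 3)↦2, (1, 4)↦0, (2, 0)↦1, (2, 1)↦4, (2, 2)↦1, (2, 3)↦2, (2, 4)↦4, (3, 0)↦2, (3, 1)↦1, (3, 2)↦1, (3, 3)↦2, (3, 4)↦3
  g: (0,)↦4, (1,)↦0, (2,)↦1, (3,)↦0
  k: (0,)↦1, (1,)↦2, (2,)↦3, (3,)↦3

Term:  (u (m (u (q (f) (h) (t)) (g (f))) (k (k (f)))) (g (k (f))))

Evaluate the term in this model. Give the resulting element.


  f = 0
  h = 1
  t = 2
  (q (f) (h) (t)) = q(0, 1, 2) = 3
  f = 0
  (g (f)) = g(0,) = 4
  (u (q (f) (h) (t)) (g (f))) = u(3, 4) = 3
  f = 0
  (k (f)) = k(0,) = 1
  (k (k (f))) = k(1,) = 2
  (m (u (q (f) (h) (t)) (g (f))) (k (k (f)))) = m(3, 2) = 3
  f = 0
  (k (f)) = k(0,) = 1
  (g (k (f))) = g(1,) = 0
  (u (m (u (q (f) (h) (t)) (g (f))) (k (k (f)))) (g (k (f)))) = u(3, 0) = 2

value = 2


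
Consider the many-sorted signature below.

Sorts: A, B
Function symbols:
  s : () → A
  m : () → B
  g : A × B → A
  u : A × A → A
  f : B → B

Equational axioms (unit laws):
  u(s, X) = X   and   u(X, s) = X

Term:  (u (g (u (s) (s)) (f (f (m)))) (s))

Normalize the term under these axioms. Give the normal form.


1. (u (g (u (s) (s)) (f (f (m)))) (s))  →  (g (u (s) (s)) (f (f (m))))
2. (g (u (s) (s)) (f (f (m))))  →  (g (s) (f (f (m))))

normal form = (g (s) (f (f (m))))


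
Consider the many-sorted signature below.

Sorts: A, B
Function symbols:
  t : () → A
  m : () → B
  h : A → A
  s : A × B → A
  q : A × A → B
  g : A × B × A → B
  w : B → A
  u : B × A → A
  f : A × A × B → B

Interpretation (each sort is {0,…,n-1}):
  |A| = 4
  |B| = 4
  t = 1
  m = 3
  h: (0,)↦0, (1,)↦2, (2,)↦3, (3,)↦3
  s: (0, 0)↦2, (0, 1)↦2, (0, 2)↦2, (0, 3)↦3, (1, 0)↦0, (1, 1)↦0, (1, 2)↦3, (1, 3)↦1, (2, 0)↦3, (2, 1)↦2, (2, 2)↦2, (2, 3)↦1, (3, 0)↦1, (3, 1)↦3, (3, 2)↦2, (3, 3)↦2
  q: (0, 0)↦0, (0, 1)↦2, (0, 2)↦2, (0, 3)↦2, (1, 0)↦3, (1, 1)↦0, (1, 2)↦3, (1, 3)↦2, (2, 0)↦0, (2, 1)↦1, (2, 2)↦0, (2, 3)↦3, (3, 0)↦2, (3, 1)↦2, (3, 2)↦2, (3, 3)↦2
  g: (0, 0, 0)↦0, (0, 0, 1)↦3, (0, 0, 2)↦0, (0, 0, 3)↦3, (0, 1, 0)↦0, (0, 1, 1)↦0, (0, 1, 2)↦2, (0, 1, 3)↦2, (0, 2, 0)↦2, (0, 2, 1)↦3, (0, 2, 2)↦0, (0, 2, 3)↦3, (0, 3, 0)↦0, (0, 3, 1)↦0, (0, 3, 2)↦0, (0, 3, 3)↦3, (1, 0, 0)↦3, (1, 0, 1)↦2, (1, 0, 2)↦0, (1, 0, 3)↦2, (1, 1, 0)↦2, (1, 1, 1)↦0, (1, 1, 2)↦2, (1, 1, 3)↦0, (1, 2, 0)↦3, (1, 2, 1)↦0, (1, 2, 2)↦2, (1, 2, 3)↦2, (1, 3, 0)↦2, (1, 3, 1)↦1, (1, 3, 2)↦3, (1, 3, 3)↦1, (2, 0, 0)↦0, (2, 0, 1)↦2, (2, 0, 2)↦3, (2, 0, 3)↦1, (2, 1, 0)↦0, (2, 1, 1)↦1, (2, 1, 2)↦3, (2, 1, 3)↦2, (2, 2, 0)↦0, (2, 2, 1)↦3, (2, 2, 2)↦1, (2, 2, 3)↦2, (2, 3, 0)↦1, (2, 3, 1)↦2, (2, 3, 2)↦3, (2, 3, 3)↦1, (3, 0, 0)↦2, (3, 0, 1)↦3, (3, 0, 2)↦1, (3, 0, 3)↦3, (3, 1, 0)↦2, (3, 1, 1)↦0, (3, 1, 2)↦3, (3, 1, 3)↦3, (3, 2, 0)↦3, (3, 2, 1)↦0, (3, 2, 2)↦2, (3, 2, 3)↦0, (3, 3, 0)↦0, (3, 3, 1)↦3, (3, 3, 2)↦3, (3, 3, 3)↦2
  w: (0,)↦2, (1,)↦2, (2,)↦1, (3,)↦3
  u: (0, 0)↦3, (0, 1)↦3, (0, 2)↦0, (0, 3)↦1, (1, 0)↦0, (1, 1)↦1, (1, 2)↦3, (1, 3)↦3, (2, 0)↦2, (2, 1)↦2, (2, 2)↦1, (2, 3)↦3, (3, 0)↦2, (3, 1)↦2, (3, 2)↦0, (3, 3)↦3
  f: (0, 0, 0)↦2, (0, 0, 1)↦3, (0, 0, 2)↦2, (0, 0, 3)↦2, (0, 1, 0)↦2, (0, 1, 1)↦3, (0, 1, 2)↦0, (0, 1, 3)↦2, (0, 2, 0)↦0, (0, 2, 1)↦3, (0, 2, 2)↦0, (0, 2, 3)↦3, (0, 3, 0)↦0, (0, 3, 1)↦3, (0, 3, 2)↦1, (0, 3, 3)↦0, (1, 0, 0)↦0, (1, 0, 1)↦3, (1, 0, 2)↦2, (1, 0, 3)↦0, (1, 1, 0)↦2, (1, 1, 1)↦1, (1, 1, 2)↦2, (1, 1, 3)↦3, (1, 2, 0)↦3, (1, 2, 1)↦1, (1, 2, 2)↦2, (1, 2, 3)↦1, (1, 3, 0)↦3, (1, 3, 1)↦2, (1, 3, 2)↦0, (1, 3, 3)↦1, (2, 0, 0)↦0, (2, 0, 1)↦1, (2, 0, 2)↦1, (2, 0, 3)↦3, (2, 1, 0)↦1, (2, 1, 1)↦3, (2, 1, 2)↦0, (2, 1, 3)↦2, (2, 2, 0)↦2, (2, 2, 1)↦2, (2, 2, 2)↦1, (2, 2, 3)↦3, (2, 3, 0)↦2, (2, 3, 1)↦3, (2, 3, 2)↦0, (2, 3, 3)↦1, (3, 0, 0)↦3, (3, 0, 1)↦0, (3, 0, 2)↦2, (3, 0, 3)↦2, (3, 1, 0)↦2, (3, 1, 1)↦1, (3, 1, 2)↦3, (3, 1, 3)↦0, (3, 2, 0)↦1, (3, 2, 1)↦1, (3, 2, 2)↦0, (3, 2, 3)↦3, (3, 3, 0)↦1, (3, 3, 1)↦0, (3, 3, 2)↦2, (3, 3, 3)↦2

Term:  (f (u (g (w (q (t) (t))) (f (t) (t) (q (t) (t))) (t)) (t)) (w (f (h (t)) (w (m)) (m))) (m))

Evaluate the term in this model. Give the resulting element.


value = 3

  t = 1
  t = 1
  (q (t) (t)) = q(1, 1) = 0
  (w (q (t) (t))) = w(0,) = 2
  t = 1
  t = 1
  t = 1
  t = 1
  (q (t) (t)) = q(1, 1) = 0
  (f (t) (t) (q (t) (t))) = f(1, 1, 0) = 2
  t = 1
  (g (w (q (t) (t))) (f (t) (t) (q (t) (t))) (t)) = g(2, 2, 1) = 3
  t = 1
  (u (g (w (q (t) (t))) (f (t) (t) (q (t) (t))) (t)) (t)) = u(3, 1) = 2
  t = 1
  (h (t)) = h(1,) = 2
  m = 3
  (w (m)) = w(3,) = 3
  m = 3
  (f (h (t)) (w (m)) (m)) = f(2, 3, 3) = 1
  (w (f (h (t)) (w (m)) (m))) = w(1,) = 2
  m = 3
  (f (u (g (w (q (t) (t))) (f (t) (t) (q (t) (t))) (t)) (t)) (w (f (h (t)) (w (m)) (m))) (m)) = f(2, 2, 3) = 3


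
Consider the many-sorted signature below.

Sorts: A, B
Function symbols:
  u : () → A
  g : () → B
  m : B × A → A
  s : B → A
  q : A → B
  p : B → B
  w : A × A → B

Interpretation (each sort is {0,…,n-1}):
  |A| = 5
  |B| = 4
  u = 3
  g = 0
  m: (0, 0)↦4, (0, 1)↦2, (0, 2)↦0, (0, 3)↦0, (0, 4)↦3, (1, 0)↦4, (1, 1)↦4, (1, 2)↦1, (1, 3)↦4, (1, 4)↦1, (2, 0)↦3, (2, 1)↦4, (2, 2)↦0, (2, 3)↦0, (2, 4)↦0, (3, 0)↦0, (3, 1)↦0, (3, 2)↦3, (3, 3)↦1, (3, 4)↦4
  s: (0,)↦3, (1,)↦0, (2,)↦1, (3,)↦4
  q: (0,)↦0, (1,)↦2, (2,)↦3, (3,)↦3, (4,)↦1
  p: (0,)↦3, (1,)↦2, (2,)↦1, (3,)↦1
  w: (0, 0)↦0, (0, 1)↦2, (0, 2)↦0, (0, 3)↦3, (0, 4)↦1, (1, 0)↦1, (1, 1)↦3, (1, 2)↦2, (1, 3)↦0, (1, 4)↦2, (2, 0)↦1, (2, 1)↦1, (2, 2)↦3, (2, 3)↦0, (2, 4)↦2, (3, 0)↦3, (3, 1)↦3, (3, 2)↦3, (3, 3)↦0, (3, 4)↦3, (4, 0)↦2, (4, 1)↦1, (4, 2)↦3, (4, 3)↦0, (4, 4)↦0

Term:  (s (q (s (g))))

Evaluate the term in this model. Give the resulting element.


value = 4

  g = 0
  (s (g)) = s(0,) = 3
  (q (s (g))) = q(3,) = 3
  (s (q (s (g)))) = s(3,) = 4


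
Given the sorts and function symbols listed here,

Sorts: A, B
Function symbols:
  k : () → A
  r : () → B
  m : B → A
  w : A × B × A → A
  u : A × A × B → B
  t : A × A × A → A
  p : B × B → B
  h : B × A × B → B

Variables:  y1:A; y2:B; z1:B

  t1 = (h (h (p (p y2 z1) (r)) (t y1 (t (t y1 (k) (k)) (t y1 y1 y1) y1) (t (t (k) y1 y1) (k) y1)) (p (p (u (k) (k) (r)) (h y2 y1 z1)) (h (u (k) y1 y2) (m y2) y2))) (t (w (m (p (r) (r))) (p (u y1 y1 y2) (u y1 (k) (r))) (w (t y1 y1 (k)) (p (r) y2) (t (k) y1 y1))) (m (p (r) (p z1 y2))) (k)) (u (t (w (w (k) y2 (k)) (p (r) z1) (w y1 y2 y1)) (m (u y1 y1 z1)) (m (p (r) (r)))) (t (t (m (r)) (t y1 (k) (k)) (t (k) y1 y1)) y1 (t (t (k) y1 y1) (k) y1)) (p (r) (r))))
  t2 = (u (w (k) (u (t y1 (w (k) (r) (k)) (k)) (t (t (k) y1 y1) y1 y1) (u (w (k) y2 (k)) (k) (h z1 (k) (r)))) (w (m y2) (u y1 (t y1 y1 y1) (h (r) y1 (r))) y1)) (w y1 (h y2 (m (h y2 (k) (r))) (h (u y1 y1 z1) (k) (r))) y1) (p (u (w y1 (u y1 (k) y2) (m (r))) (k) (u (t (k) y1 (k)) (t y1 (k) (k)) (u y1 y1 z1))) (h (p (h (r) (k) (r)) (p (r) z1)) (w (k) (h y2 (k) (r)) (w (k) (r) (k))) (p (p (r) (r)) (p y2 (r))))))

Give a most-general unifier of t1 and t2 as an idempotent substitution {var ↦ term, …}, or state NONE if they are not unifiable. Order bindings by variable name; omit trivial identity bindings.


head clash or occurs-check failure — not unifiable

NONE (not unifiable)


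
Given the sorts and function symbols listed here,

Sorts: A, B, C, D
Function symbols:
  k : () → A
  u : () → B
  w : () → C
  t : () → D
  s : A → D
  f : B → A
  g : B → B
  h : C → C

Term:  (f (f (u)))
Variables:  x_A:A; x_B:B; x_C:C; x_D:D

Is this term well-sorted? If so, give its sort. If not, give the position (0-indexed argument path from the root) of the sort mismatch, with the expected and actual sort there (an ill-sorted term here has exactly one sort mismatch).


ill-sorted at position [0]: expected B, got A

    (u) : B
  (f (u)) : A
(f (f (u))) : ✗ arg 0 at [0] has sort A, expected B


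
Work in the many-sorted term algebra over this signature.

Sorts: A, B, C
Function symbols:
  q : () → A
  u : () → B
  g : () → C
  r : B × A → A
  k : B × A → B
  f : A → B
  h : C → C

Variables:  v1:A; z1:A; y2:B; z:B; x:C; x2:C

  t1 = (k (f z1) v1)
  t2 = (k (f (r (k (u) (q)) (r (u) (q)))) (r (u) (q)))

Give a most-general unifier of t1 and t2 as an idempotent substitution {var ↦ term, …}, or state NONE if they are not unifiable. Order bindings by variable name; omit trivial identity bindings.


{v1 ↦ (r (u) (q)), z1 ↦ (r (k (u) (q)) (r (u) (q)))}


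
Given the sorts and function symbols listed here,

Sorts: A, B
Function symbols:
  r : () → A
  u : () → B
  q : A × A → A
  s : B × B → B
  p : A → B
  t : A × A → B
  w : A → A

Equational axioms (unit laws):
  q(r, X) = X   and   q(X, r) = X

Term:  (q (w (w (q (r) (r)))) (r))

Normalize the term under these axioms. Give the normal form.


1. (q (w (w (q (r) (r)))) (r))  →  (w (w (q (r) (r))))
2. (w (w (q (r) (r))))  →  (w (w (r)))

normal form = (w (w (r)))


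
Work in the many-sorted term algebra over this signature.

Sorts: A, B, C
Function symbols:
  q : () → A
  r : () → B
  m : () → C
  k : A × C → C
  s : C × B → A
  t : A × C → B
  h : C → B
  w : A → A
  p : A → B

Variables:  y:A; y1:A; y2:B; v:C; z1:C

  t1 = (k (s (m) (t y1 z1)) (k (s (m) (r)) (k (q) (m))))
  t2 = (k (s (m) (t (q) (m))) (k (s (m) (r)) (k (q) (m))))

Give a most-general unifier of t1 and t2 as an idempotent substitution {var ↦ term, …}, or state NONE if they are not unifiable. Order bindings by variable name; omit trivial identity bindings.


{y1 ↦ (q), z1 ↦ (m)}


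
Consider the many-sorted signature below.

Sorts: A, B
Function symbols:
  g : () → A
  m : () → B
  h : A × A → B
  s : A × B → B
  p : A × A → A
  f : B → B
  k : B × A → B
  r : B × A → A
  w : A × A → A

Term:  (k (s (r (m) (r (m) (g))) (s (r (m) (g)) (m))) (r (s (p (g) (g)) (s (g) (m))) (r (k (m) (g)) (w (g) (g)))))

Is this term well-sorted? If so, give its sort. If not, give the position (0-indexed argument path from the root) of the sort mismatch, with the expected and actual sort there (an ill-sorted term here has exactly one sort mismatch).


well-sorted; sort = B

      (m) : B
        (m) : B
        (g) : A
      (r (m) (g)) : A
    (r (m) (r (m) (g))) : A
        (m) : B
        (g) : A
      (r (m) (g)) : A
      (m) : B
    (s (r (m) (g)) (m)) : B
  (s (r (m) (r (m) (g))) (s (r (m) (g)) (m))) : B
        (g) : A
        (g) : A
      (p (g) (g)) : A
        (g) : A
        (m) : B
      (s (g) (m)) : B
    (s (p (g) (g)) (s (g) (m))) : B
        (m) : B
        (g) : A
      (k (m) (g)) : B
        (g) : A
        (g) : A
      (w (g) (g)) : A
    (r (k (m) (g)) (w (g) (g))) : A
  (r (s (p (g) (g)) (s (g) (m))) (r (k (m) (g)) (w (g) (g)))) : A
(k (s (r (m) (r (m) (g))) (s (r (m) (g)) (m))) (r (s (p (g) (g)) (s (g) (m))) (r (k (m) (g)) (w (g) (g))))) : B
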